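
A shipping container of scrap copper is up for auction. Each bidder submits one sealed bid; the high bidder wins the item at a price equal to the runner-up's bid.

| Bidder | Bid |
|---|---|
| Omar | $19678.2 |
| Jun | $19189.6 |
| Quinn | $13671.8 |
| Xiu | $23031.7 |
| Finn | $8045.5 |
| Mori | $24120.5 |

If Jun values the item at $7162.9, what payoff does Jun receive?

$0

Highest bid: Mori at $24120.5, so Mori wins.
Second-highest bid: Xiu at $23031.7 — that is the price the winner pays.
Jun did not win, so Jun pays nothing and receives nothing: payoff $0.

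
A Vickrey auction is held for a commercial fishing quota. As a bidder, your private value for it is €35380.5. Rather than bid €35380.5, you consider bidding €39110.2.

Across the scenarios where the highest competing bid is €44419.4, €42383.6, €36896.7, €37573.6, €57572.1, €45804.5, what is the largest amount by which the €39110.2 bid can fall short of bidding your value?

€44419.4: same outcome either way → loss €0.
€42383.6: same outcome either way → loss €0.
€36896.7: truthful gives €0, deviation gives −€1516.2 → loss €1516.2.
€37573.6: truthful gives €0, deviation gives −€2193.1 → loss €2193.1.
€57572.1: same outcome either way → loss €0.
€45804.5: same outcome either way → loss €0.
Maximum loss: €2193.1.

€2193.1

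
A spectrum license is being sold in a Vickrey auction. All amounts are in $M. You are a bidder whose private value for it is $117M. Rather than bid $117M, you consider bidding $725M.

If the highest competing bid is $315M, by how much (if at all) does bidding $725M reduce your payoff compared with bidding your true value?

Bidding your value $117M: you lose (since $117M < $315M). Payoff $0M.
Bidding $725M: you win and pay $315M. Payoff $117M − $315M = −$198M.
The competing bid $315M lies between your value and your inflated bid, so overbidding wins an item priced above your value.
Loss from deviating = $0M − (−$198M) = $198M.

$198M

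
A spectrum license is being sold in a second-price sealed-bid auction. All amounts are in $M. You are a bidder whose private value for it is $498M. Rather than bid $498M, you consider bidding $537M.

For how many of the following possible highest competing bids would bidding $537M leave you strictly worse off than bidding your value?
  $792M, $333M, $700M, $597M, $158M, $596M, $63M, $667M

The deviation hurts exactly when the highest competing bid lies strictly between $498M and $537M — overbidding then wins at a price above your value.
$792M: above both → same outcome either way.
$333M: below both → same outcome either way.
$700M: above both → same outcome either way.
$597M: above both → same outcome either way.
$158M: below both → same outcome either way.
$596M: above both → same outcome either way.
$63M: below both → same outcome either way.
$667M: above both → same outcome either way.
Count: 0.

0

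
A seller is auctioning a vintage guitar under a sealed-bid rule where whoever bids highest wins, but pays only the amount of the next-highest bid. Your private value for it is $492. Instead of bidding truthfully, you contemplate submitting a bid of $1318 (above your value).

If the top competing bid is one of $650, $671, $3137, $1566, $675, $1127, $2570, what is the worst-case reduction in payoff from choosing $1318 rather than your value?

$650: truthful gives $0, deviation gives −$158 → loss $158.
$671: truthful gives $0, deviation gives −$179 → loss $179.
$3137: same outcome either way → loss $0.
$1566: same outcome either way → loss $0.
$675: truthful gives $0, deviation gives −$183 → loss $183.
$1127: truthful gives $0, deviation gives −$635 → loss $635.
$2570: same outcome either way → loss $0.
Maximum loss: $635.

$635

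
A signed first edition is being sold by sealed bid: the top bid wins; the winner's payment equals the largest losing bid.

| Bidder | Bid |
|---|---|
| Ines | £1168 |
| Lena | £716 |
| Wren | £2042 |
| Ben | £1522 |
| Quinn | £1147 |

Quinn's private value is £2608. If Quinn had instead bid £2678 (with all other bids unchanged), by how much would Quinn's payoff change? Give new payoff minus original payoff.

£566

The highest bid among the other bidders is £2042; Quinn's bid doesn't change that.
Original bid £1147: Quinn is not highest (top rival bid is £2042); payoff £0.
Alternative bid £2678: Quinn is highest, pays the top rival bid £2042; payoff £2608 − £2042 = £566.
Change in payoff = £566 − (£0) = £566.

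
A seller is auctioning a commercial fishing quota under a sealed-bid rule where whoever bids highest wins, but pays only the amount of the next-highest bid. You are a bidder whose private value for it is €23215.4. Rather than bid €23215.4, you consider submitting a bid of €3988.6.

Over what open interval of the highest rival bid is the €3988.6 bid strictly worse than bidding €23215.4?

If the competing bid is below €3988.6, both bids win at the same price — no difference.
If it is above €23215.4, both bids lose — no difference.
If it lies strictly between €3988.6 and €23215.4, bidding your value wins at a price below your value (positive payoff) while bidding €3988.6 loses (payoff 0).
So the deviation strictly hurts on the open interval (€3988.6, €23215.4).

(€3988.6, €23215.4)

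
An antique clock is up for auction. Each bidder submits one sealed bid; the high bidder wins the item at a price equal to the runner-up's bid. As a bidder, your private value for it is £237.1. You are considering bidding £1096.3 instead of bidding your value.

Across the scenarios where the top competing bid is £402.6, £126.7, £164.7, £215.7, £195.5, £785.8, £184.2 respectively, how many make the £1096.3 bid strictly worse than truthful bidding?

The deviation hurts exactly when the highest competing bid lies strictly between £237.1 and £1096.3 — overbidding then wins at a price above your value.
£402.6: inside the interval → strictly worse (loss £165.5).
£126.7: below both → same outcome either way.
£164.7: below both → same outcome either way.
£215.7: below both → same outcome either way.
£195.5: below both → same outcome either way.
£785.8: inside the interval → strictly worse (loss £548.7).
£184.2: below both → same outcome either way.
Count: 2.

2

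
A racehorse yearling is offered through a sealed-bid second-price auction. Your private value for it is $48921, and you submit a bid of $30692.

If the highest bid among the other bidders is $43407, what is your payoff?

Your bid $30692 is below the highest competing bid $43407, so you lose.
A losing bidder pays nothing and receives nothing: payoff = $0.

$0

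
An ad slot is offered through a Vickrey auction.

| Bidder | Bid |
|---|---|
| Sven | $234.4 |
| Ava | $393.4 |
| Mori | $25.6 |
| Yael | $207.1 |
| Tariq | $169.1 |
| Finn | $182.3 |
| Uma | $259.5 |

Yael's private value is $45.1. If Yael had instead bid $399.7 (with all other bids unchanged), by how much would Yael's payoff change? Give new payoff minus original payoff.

−$348.3

The highest bid among the other bidders is $393.4; Yael's bid doesn't change that.
Original bid $207.1: Yael is not highest (top rival bid is $393.4); payoff $0.
Alternative bid $399.7: Yael is highest, pays the top rival bid $393.4; payoff $45.1 − $393.4 = −$348.3.
Change in payoff = −$348.3 − ($0) = −$348.3.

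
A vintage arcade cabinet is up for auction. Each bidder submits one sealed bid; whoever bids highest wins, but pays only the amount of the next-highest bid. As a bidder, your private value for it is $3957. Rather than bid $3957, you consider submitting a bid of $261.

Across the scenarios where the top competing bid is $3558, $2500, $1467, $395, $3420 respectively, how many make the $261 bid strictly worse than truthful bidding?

The deviation hurts exactly when the highest competing bid lies strictly between $261 and $3957 — underbidding then forfeits a profitable win.
$3558: inside the interval → strictly worse (loss $399).
$2500: inside the interval → strictly worse (loss $1457).
$1467: inside the interval → strictly worse (loss $2490).
$395: inside the interval → strictly worse (loss $3562).
$3420: inside the interval → strictly worse (loss $537).
Count: 5.

5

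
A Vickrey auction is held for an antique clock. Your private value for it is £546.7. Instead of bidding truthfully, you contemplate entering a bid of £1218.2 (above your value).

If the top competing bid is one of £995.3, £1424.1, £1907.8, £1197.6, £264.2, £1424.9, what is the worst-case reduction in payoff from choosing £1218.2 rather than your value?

£650.9

£995.3: truthful gives £0, deviation gives −£448.6 → loss £448.6.
£1424.1: same outcome either way → loss £0.
£1907.8: same outcome either way → loss £0.
£1197.6: truthful gives £0, deviation gives −£650.9 → loss £650.9.
£264.2: same outcome either way → loss £0.
£1424.9: same outcome either way → loss £0.
Maximum loss: £650.9.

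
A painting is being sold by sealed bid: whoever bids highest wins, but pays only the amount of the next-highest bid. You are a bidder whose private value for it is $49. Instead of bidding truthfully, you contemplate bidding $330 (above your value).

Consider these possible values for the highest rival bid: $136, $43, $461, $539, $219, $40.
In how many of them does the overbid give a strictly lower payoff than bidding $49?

The deviation hurts exactly when the highest competing bid lies strictly between $49 and $330 — overbidding then wins at a price above your value.
$136: inside the interval → strictly worse (loss $87).
$43: below both → same outcome either way.
$461: above both → same outcome either way.
$539: above both → same outcome either way.
$219: inside the interval → strictly worse (loss $170).
$40: below both → same outcome either way.
Count: 2.

2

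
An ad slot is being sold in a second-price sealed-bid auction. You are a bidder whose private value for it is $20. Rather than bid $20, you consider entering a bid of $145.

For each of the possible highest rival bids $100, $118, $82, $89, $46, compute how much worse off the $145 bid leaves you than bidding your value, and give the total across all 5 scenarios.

The deviation costs you only when the competing bid falls strictly between $20 and $145; elsewhere both bids give the same outcome.
$100: truthful payoff $0, deviation payoff −$80 → loss $80.
$118: truthful payoff $0, deviation payoff −$98 → loss $98.
$82: truthful payoff $0, deviation payoff −$62 → loss $62.
$89: truthful payoff $0, deviation payoff −$69 → loss $69.
$46: truthful payoff $0, deviation payoff −$26 → loss $26.
Total loss = $80 + $98 + $62 + $69 + $26 = $335.

$335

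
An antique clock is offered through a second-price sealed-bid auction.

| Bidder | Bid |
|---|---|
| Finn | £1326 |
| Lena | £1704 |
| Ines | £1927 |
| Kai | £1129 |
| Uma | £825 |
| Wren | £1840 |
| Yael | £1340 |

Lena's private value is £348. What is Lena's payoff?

Highest bid: Ines at £1927, so Ines wins.
Second-highest bid: Wren at £1840 — that is the price the winner pays.
Lena did not win, so Lena pays nothing and receives nothing: payoff £0.

£0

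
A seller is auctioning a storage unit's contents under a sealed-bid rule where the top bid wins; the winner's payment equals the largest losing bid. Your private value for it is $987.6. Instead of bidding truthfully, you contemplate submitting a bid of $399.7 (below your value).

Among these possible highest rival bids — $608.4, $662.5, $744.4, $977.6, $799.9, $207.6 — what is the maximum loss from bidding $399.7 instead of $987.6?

$608.4: truthful gives $379.2, deviation gives $0 → loss $379.2.
$662.5: truthful gives $325.1, deviation gives $0 → loss $325.1.
$744.4: truthful gives $243.2, deviation gives $0 → loss $243.2.
$977.6: truthful gives $10, deviation gives $0 → loss $10.
$799.9: truthful gives $187.7, deviation gives $0 → loss $187.7.
$207.6: same outcome either way → loss $0.
Maximum loss: $379.2.

$379.2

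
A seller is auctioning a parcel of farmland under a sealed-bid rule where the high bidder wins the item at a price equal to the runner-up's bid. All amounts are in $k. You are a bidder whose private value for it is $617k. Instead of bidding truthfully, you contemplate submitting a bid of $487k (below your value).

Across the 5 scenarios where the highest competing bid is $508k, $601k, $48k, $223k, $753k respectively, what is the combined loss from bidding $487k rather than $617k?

The deviation costs you only when the competing bid falls strictly between $487k and $617k; elsewhere both bids give the same outcome.
$508k: truthful payoff $109k, deviation payoff $0k → loss $109k.
$601k: truthful payoff $16k, deviation payoff $0k → loss $16k.
$48k: outcomes coincide → loss $0k.
$223k: outcomes coincide → loss $0k.
$753k: outcomes coincide → loss $0k.
Total loss = $109k + $16k = $125k.

$125k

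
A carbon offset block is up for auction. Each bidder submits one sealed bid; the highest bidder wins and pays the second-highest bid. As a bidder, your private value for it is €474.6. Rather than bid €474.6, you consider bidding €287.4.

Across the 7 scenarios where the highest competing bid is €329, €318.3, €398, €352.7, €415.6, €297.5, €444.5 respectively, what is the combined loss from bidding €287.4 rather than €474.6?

The deviation costs you only when the competing bid falls strictly between €287.4 and €474.6; elsewhere both bids give the same outcome.
€329: truthful payoff €145.6, deviation payoff €0 → loss €145.6.
€318.3: truthful payoff €156.3, deviation payoff €0 → loss €156.3.
€398: truthful payoff €76.6, deviation payoff €0 → loss €76.6.
€352.7: truthful payoff €121.9, deviation payoff €0 → loss €121.9.
€415.6: truthful payoff €59, deviation payoff €0 → loss €59.
€297.5: truthful payoff €177.1, deviation payoff €0 → loss €177.1.
€444.5: truthful payoff €30.1, deviation payoff €0 → loss €30.1.
Total loss = €145.6 + €156.3 + €76.6 + €121.9 + €59 + €177.1 + €30.1 = €766.6.

€766.6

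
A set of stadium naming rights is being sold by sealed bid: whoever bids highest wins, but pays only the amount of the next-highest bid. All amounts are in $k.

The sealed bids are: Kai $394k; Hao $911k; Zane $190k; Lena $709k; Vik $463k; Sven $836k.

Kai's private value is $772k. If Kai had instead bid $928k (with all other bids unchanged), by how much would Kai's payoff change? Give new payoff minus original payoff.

The highest bid among the other bidders is $911k; Kai's bid doesn't change that.
Original bid $394k: Kai is not highest (top rival bid is $911k); payoff $0k.
Alternative bid $928k: Kai is highest, pays the top rival bid $911k; payoff $772k − $911k = −$139k.
Change in payoff = −$139k − ($0k) = −$139k.

−$139k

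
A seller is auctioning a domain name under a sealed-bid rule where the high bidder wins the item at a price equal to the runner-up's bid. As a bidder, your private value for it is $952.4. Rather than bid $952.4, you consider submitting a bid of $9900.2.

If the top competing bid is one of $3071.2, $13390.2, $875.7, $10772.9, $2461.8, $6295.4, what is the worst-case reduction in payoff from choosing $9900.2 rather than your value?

$3071.2: truthful gives $0, deviation gives −$2118.8 → loss $2118.8.
$13390.2: same outcome either way → loss $0.
$875.7: same outcome either way → loss $0.
$10772.9: same outcome either way → loss $0.
$2461.8: truthful gives $0, deviation gives −$1509.4 → loss $1509.4.
$6295.4: truthful gives $0, deviation gives −$5343 → loss $5343.
Maximum loss: $5343.

$5343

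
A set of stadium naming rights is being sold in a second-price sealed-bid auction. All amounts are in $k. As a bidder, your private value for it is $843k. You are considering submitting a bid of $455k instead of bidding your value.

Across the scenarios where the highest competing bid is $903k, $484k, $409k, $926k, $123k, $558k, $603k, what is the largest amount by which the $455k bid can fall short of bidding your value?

$903k: same outcome either way → loss $0k.
$484k: truthful gives $359k, deviation gives $0k → loss $359k.
$409k: same outcome either way → loss $0k.
$926k: same outcome either way → loss $0k.
$123k: same outcome either way → loss $0k.
$558k: truthful gives $285k, deviation gives $0k → loss $285k.
$603k: truthful gives $240k, deviation gives $0k → loss $240k.
Maximum loss: $359k.

$359k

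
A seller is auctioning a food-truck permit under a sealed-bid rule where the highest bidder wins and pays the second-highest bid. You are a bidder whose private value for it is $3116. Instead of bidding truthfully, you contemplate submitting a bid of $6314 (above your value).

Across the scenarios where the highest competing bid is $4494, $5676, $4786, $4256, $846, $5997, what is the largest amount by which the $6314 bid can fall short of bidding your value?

$2881

$4494: truthful gives $0, deviation gives −$1378 → loss $1378.
$5676: truthful gives $0, deviation gives −$2560 → loss $2560.
$4786: truthful gives $0, deviation gives −$1670 → loss $1670.
$4256: truthful gives $0, deviation gives −$1140 → loss $1140.
$846: same outcome either way → loss $0.
$5997: truthful gives $0, deviation gives −$2881 → loss $2881.
Maximum loss: $2881.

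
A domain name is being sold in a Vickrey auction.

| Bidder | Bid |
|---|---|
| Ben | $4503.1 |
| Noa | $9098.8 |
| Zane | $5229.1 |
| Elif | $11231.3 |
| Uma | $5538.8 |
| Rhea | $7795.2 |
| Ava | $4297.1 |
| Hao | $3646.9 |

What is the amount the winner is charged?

Highest bid: Elif at $11231.3, so Elif wins.
Second-highest bid: Noa at $9098.8 — that is the price the winner pays.

$9098.8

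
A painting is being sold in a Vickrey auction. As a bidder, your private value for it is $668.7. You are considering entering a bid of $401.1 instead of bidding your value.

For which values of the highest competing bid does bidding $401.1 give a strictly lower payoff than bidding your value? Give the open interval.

If the competing bid is below $401.1, both bids win at the same price — no difference.
If it is above $668.7, both bids lose — no difference.
If it lies strictly between $401.1 and $668.7, bidding your value wins at a price below your value (positive payoff) while bidding $401.1 loses (payoff 0).
So the deviation strictly hurts on the open interval ($401.1, $668.7).
In a second-price auction your bid sets only whether you win, not what you pay, so bidding your true value is weakly dominant.

($401.1, $668.7)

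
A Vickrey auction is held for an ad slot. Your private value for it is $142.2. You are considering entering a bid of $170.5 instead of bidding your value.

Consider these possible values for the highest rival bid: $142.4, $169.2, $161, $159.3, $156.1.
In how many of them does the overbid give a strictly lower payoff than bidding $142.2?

5

The deviation hurts exactly when the highest competing bid lies strictly between $142.2 and $170.5 — overbidding then wins at a price above your value.
$142.4: inside the interval → strictly worse (loss $0.2).
$169.2: inside the interval → strictly worse (loss $27).
$161: inside the interval → strictly worse (loss $18.8).
$159.3: inside the interval → strictly worse (loss $17.1).
$156.1: inside the interval → strictly worse (loss $13.9).
Count: 5.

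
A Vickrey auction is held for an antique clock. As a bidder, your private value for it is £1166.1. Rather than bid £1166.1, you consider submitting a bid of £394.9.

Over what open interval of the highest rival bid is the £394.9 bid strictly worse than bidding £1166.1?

(£394.9, £1166.1)

If the competing bid is below £394.9, both bids win at the same price — no difference.
If it is above £1166.1, both bids lose — no difference.
If it lies strictly between £394.9 and £1166.1, bidding your value wins at a price below your value (positive payoff) while bidding £394.9 loses (payoff 0).
So the deviation strictly hurts on the open interval (£394.9, £1166.1).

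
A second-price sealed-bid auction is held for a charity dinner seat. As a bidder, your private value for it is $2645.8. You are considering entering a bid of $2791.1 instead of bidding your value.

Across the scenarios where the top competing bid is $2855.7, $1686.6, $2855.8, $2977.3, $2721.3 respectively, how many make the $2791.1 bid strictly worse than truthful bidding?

The deviation hurts exactly when the highest competing bid lies strictly between $2645.8 and $2791.1 — overbidding then wins at a price above your value.
$2855.7: above both → same outcome either way.
$1686.6: below both → same outcome either way.
$2855.8: above both → same outcome either way.
$2977.3: above both → same outcome either way.
$2721.3: inside the interval → strictly worse (loss $75.5).
Count: 1.

1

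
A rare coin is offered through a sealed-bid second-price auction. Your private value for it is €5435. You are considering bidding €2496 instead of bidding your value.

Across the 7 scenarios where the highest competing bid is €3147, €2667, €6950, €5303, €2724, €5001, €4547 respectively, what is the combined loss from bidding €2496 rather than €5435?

€9221

The deviation costs you only when the competing bid falls strictly between €2496 and €5435; elsewhere both bids give the same outcome.
€3147: truthful payoff €2288, deviation payoff €0 → loss €2288.
€2667: truthful payoff €2768, deviation payoff €0 → loss €2768.
€6950: outcomes coincide → loss €0.
€5303: truthful payoff €132, deviation payoff €0 → loss €132.
€2724: truthful payoff €2711, deviation payoff €0 → loss €2711.
€5001: truthful payoff €434, deviation payoff €0 → loss €434.
€4547: truthful payoff €888, deviation payoff €0 → loss €888.
Total loss = €2288 + €2768 + €132 + €2711 + €434 + €888 = €9221.
Because the price is fixed by the runner-up's bid, deviating from your value can only change a good outcome into a bad one — never the reverse.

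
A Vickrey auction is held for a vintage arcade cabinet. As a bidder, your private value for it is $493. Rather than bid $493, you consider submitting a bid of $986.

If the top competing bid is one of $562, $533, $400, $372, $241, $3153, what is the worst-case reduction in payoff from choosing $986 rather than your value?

$69

$562: truthful gives $0, deviation gives −$69 → loss $69.
$533: truthful gives $0, deviation gives −$40 → loss $40.
$400: same outcome either way → loss $0.
$372: same outcome either way → loss $0.
$241: same outcome either way → loss $0.
$3153: same outcome either way → loss $0.
Maximum loss: $69.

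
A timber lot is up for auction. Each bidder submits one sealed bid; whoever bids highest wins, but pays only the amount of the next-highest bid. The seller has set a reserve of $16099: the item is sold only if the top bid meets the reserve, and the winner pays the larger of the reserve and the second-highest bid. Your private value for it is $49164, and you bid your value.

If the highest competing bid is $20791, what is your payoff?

$28373

Your bid $49164 is the highest and exceeds the reserve.
Price = max(second-highest bid, reserve) = max($20791, $16099) = $20791.
Payoff = $49164 − $20791 = $28373.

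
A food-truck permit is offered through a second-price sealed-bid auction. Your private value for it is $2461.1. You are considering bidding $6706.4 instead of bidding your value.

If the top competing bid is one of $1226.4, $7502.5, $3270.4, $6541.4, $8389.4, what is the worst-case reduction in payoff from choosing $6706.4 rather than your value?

$1226.4: same outcome either way → loss $0.
$7502.5: same outcome either way → loss $0.
$3270.4: truthful gives $0, deviation gives −$809.3 → loss $809.3.
$6541.4: truthful gives $0, deviation gives −$4080.3 → loss $4080.3.
$8389.4: same outcome either way → loss $0.
Maximum loss: $4080.3.

$4080.3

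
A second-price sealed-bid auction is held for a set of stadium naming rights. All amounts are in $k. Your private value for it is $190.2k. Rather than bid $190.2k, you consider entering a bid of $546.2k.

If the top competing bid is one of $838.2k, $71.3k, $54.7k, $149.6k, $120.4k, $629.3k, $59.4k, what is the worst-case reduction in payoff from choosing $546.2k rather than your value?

$838.2k: same outcome either way → loss $0k.
$71.3k: same outcome either way → loss $0k.
$54.7k: same outcome either way → loss $0k.
$149.6k: same outcome either way → loss $0k.
$120.4k: same outcome either way → loss $0k.
$629.3k: same outcome either way → loss $0k.
$59.4k: same outcome either way → loss $0k.
Maximum loss: $0k.

$0k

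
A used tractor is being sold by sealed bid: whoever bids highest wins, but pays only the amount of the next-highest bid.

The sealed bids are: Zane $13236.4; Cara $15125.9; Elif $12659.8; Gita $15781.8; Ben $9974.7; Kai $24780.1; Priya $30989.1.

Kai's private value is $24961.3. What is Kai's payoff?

$0

Highest bid: Priya at $30989.1, so Priya wins.
Second-highest bid: Kai at $24780.1 — that is the price the winner pays.
Kai did not win, so Kai pays nothing and receives nothing: payoff $0.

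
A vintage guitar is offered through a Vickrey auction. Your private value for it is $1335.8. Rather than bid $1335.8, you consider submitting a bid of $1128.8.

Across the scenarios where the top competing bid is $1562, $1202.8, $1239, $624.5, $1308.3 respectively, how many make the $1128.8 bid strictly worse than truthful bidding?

3

The deviation hurts exactly when the highest competing bid lies strictly between $1128.8 and $1335.8 — underbidding then forfeits a profitable win.
$1562: above both → same outcome either way.
$1202.8: inside the interval → strictly worse (loss $133).
$1239: inside the interval → strictly worse (loss $96.8).
$624.5: below both → same outcome either way.
$1308.3: inside the interval → strictly worse (loss $27.5).
Count: 3.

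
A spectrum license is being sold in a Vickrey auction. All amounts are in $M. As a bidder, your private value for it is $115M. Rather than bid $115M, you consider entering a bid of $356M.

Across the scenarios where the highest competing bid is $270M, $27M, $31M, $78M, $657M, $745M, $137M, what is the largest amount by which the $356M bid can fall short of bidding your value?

$270M: truthful gives $0M, deviation gives −$155M → loss $155M.
$27M: same outcome either way → loss $0M.
$31M: same outcome either way → loss $0M.
$78M: same outcome either way → loss $0M.
$657M: same outcome either way → loss $0M.
$745M: same outcome either way → loss $0M.
$137M: truthful gives $0M, deviation gives −$22M → loss $22M.
Maximum loss: $155M.

$155M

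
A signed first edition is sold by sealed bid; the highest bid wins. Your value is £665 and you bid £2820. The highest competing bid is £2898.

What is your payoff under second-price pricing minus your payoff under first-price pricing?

Your bid £2820 is below £2898, so you lose under either rule.
Payoff is £0 in both cases; difference = £0.

£0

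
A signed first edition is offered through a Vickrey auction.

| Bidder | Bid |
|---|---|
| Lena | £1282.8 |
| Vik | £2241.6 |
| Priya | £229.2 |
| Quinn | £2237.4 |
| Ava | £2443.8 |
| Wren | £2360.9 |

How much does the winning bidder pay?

Highest bid: Ava at £2443.8, so Ava wins.
Second-highest bid: Wren at £2360.9 — that is the price the winner pays.

£2360.9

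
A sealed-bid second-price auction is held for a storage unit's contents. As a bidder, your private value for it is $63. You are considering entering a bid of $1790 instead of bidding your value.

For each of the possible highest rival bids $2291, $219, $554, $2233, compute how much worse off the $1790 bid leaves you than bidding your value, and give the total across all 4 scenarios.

The deviation costs you only when the competing bid falls strictly between $63 and $1790; elsewhere both bids give the same outcome.
$2291: outcomes coincide → loss $0.
$219: truthful payoff $0, deviation payoff −$156 → loss $156.
$554: truthful payoff $0, deviation payoff −$491 → loss $491.
$2233: outcomes coincide → loss $0.
Total loss = $156 + $491 = $647.

$647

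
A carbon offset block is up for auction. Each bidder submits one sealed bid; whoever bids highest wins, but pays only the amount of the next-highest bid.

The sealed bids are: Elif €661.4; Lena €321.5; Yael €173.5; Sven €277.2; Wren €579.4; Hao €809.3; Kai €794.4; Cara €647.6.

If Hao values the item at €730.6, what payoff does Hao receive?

Highest bid: Hao at €809.3, so Hao wins.
Second-highest bid: Kai at €794.4 — that is the price the winner pays.
Hao's payoff = value − price = €730.6 − €794.4 = −€63.8.

−€63.8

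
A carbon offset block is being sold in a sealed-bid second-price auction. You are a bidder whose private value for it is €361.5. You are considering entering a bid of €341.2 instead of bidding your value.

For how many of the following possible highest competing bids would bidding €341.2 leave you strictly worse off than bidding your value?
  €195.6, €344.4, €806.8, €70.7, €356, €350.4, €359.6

4

The deviation hurts exactly when the highest competing bid lies strictly between €341.2 and €361.5 — underbidding then forfeits a profitable win.
€195.6: below both → same outcome either way.
€344.4: inside the interval → strictly worse (loss €17.1).
€806.8: above both → same outcome either way.
€70.7: below both → same outcome either way.
€356: inside the interval → strictly worse (loss €5.5).
€350.4: inside the interval → strictly worse (loss €11.1).
€359.6: inside the interval → strictly worse (loss €1.9).
Count: 4.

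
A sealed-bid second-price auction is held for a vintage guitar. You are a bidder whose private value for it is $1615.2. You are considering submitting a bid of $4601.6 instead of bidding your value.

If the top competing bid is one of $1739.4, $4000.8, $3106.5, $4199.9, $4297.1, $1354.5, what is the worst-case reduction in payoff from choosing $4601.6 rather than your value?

$2681.9

$1739.4: truthful gives $0, deviation gives −$124.2 → loss $124.2.
$4000.8: truthful gives $0, deviation gives −$2385.6 → loss $2385.6.
$3106.5: truthful gives $0, deviation gives −$1491.3 → loss $1491.3.
$4199.9: truthful gives $0, deviation gives −$2584.7 → loss $2584.7.
$4297.1: truthful gives $0, deviation gives −$2681.9 → loss $2681.9.
$1354.5: same outcome either way → loss $0.
Maximum loss: $2681.9.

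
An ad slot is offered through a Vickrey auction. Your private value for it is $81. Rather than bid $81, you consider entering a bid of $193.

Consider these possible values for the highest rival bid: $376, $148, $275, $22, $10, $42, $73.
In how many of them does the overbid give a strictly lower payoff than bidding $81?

The deviation hurts exactly when the highest competing bid lies strictly between $81 and $193 — overbidding then wins at a price above your value.
$376: above both → same outcome either way.
$148: inside the interval → strictly worse (loss $67).
$275: above both → same outcome either way.
$22: below both → same outcome either way.
$10: below both → same outcome either way.
$42: below both → same outcome either way.
$73: below both → same outcome either way.
Count: 1.

1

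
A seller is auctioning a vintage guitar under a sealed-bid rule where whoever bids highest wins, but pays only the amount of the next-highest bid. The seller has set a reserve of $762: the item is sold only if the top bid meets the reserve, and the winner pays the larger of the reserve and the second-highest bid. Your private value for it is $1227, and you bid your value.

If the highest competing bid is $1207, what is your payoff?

Your bid $1227 is the highest and exceeds the reserve.
Price = max(second-highest bid, reserve) = max($1207, $762) = $1207.
Payoff = $1227 − $1207 = $20.

$20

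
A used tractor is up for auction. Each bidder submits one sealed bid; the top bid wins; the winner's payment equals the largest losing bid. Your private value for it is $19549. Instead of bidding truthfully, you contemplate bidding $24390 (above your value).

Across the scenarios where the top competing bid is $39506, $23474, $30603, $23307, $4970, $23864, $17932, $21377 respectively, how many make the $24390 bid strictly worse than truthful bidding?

The deviation hurts exactly when the highest competing bid lies strictly between $19549 and $24390 — overbidding then wins at a price above your value.
$39506: above both → same outcome either way.
$23474: inside the interval → strictly worse (loss $3925).
$30603: above both → same outcome either way.
$23307: inside the interval → strictly worse (loss $3758).
$4970: below both → same outcome either way.
$23864: inside the interval → strictly worse (loss $4315).
$17932: below both → same outcome either way.
$21377: inside the interval → strictly worse (loss $1828).
Count: 4.

4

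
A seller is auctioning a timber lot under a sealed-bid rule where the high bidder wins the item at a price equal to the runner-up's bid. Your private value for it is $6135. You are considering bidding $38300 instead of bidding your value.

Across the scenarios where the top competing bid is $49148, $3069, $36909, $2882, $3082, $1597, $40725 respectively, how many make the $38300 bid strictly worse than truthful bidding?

The deviation hurts exactly when the highest competing bid lies strictly between $6135 and $38300 — overbidding then wins at a price above your value.
$49148: above both → same outcome either way.
$3069: below both → same outcome either way.
$36909: inside the interval → strictly worse (loss $30774).
$2882: below both → same outcome either way.
$3082: below both → same outcome either way.
$1597: below both → same outcome either way.
$40725: above both → same outcome either way.
Count: 1.

1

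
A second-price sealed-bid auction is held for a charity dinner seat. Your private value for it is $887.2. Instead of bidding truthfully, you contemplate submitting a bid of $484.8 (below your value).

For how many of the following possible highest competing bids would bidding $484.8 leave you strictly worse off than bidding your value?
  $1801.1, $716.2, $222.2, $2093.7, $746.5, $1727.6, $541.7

3

The deviation hurts exactly when the highest competing bid lies strictly between $484.8 and $887.2 — underbidding then forfeits a profitable win.
$1801.1: above both → same outcome either way.
$716.2: inside the interval → strictly worse (loss $171).
$222.2: below both → same outcome either way.
$2093.7: above both → same outcome either way.
$746.5: inside the interval → strictly worse (loss $140.7).
$1727.6: above both → same outcome either way.
$541.7: inside the interval → strictly worse (loss $345.5).
Count: 3.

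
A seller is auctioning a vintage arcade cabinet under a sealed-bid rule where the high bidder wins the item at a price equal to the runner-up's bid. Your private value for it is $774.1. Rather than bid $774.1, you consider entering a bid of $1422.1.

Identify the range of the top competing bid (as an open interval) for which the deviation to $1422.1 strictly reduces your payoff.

($774.1, $1422.1)

If the competing bid is below $774.1, both bids win at the same price — no difference.
If it is above $1422.1, both bids lose — no difference.
If it lies strictly between $774.1 and $1422.1, bidding your value loses (payoff 0) while bidding $1422.1 wins at a price above your value (payoff negative).
So the deviation strictly hurts on the open interval ($774.1, $1422.1).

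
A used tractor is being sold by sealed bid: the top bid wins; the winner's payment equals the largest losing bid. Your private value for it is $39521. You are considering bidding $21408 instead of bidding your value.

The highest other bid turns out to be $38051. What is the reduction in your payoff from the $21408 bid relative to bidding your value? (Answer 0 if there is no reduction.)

Bidding your value $39521: you win (since $39521 > $38051) and pay $38051. Payoff $1470.
Bidding $21408: you lose. Payoff $0.
The competing bid $38051 lies between your shaded bid and your value, so underbidding forfeits an item you could have won at a profitable price.
Loss from deviating = $1470 − ($0) = $1470.
In a second-price auction your bid sets only whether you win, not what you pay, so bidding your true value is weakly dominant.

$1470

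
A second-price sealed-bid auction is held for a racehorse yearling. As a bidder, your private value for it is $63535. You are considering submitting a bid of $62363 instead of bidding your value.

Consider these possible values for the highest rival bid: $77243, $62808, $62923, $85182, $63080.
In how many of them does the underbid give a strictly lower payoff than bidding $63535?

The deviation hurts exactly when the highest competing bid lies strictly between $62363 and $63535 — underbidding then forfeits a profitable win.
$77243: above both → same outcome either way.
$62808: inside the interval → strictly worse (loss $727).
$62923: inside the interval → strictly worse (loss $612).
$85182: above both → same outcome either way.
$63080: inside the interval → strictly worse (loss $455).
Count: 3.

3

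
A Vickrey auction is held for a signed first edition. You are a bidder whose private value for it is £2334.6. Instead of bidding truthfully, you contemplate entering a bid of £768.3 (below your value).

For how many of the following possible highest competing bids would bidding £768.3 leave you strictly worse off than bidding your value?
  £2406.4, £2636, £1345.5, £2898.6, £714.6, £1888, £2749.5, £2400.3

The deviation hurts exactly when the highest competing bid lies strictly between £768.3 and £2334.6 — underbidding then forfeits a profitable win.
£2406.4: above both → same outcome either way.
£2636: above both → same outcome either way.
£1345.5: inside the interval → strictly worse (loss £989.1).
£2898.6: above both → same outcome either way.
£714.6: below both → same outcome either way.
£1888: inside the interval → strictly worse (loss £446.6).
£2749.5: above both → same outcome either way.
£2400.3: above both → same outcome either way.
Count: 2.

2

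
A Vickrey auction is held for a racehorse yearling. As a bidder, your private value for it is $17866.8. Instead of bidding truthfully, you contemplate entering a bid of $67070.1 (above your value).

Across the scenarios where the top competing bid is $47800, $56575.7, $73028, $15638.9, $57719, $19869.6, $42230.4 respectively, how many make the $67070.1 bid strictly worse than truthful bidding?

5

The deviation hurts exactly when the highest competing bid lies strictly between $17866.8 and $67070.1 — overbidding then wins at a price above your value.
$47800: inside the interval → strictly worse (loss $29933.2).
$56575.7: inside the interval → strictly worse (loss $38708.9).
$73028: above both → same outcome either way.
$15638.9: below both → same outcome either way.
$57719: inside the interval → strictly worse (loss $39852.2).
$19869.6: inside the interval → strictly worse (loss $2002.8).
$42230.4: inside the interval → strictly worse (loss $24363.6).
Count: 5.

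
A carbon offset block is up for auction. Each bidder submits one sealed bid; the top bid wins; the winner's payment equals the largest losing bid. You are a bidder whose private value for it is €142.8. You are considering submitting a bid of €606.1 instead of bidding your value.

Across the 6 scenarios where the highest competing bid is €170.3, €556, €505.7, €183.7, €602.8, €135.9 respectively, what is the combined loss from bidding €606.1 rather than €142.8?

€1304.5

The deviation costs you only when the competing bid falls strictly between €142.8 and €606.1; elsewhere both bids give the same outcome.
€170.3: truthful payoff €0, deviation payoff −€27.5 → loss €27.5.
€556: truthful payoff €0, deviation payoff −€413.2 → loss €413.2.
€505.7: truthful payoff €0, deviation payoff −€362.9 → loss €362.9.
€183.7: truthful payoff €0, deviation payoff −€40.9 → loss €40.9.
€602.8: truthful payoff €0, deviation payoff −€460 → loss €460.
€135.9: outcomes coincide → loss €0.
Total loss = €27.5 + €413.2 + €362.9 + €40.9 + €460 = €1304.5.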